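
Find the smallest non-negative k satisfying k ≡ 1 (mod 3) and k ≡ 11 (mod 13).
M = 3 × 13 = 39. M₁ = 13, y₁ ≡ 1 (mod 3). M₂ = 3, y₂ ≡ 9 (mod 13). k = 1×13×1 + 11×3×9 ≡ 37 (mod 39)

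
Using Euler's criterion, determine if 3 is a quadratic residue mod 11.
By Euler's criterion: 3^{5} ≡ 1 (mod 11). Since this equals 1, 3 is a QR.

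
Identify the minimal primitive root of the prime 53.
p - 1 = 52 has prime divisors 2, 13. h is a primitive root mod 53 iff h^(52/q) ≢ 1 (mod 53) for each such q.
h = 2: 2^26 ≡ 52, 2^4 ≡ 16 (mod 53); none is 1, so 2 has order 52 and is a primitive root.
The smallest primitive root mod 53 is g = 2.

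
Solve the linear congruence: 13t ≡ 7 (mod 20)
19

Since gcd(13, 20) = 1 divides 7, a solution exists.
Multiply both sides by the inverse of 13 mod 20:
  13^(-1) mod 20 = 17
  x ≡ 17 × 7 ≡ 119 ≡ 19 (mod 20)
Verification: 13 × 19 = 247 = 12 × 20 + 7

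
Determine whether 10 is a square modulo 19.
By Euler's criterion: 10^{9} ≡ 18 (mod 19). Since this equals -1 (≡ 18), 10 is not a QR.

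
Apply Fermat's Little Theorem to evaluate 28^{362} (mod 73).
54

By Fermat's Little Theorem, a^(p-1) ≡ 1 (mod p) for prime p and gcd(a, p) = 1
Here p = 73, so 28^72 ≡ 1 (mod 73)
We can reduce the exponent: 362 mod 72 = 2
So 28^362 ≡ 28^2 (mod 73)
Computing: 28^2 mod 73 = 54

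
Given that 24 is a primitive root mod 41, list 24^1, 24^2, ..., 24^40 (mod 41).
g^1, g^2, ..., g^{40} mod 41: {24, 2, 7, 4, 14, 8, 28, 16, 15, 32, 30, 23, 19, 5, 38, 10, 35, 20, 29, 40, 17, 39, 34, 37, 27, 33, 13, 25, 26, 9, 11, 18, 22, 36, 3, 31, 6, 21, 12, 1}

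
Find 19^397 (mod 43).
Using Fermat: 19^{42} ≡ 1 (mod 43). 397 ≡ 19 (mod 42). So 19^{397} ≡ 19^{19} ≡ 5 (mod 43)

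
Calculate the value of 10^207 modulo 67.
Using Fermat: 10^{66} ≡ 1 (mod 67). 207 ≡ 9 (mod 66). So 10^{207} ≡ 10^{9} ≡ 9 (mod 67)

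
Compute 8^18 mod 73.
Using repeated squaring. 18 = 16 + 2 (binary 10010). Repeated squaring mod 73: 8^1 ≡ 8; 8^2 ≡ 8² = 64 ≡ 64; 8^4 ≡ 64² = 4096 ≡ 8; 8^8 ≡ 8² = 64 ≡ 64; 8^16 ≡ 64² = 4096 ≡ 8. Multiply: 8^18 = 8^16 × 8^2 ≡ 8 × 64 (mod 73): 8 × 64 = 512 ≡ 1. So 8^18 ≡ 1 (mod 73).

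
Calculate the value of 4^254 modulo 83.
Using Fermat: 4^{82} ≡ 1 (mod 83). 254 ≡ 8 (mod 82). So 4^{254} ≡ 4^{8} ≡ 49 (mod 83)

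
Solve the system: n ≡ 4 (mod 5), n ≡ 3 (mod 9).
M = 5 × 9 = 45. M₁ = 9, y₁ ≡ 4 (mod 5). M₂ = 5, y₂ ≡ 2 (mod 9). n = 4×9×4 + 3×5×2 ≡ 39 (mod 45)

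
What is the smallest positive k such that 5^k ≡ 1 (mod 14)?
Powers of 5 mod 14: 5^1≡5, 5^2≡11, 5^3≡13, 5^4≡9, 5^5≡3, 5^6≡1. Order = 6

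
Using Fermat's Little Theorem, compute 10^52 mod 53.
By Fermat's Little Theorem, 10^{52} ≡ 1 (mod 53) since 53 is prime and gcd(10, 53) = 1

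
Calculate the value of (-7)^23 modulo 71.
Using repeated squaring. (-7) ≡ 64 (mod 71). 23 = 16 + 4 + 2 + 1 (binary 10111). Repeated squaring mod 71: 64^1 ≡ 64; 64^2 ≡ 64² = 4096 ≡ 49; 64^4 ≡ 49² = 2401 ≡ 58; 64^8 ≡ 58² = 3364 ≡ 27; 64^16 ≡ 27² = 729 ≡ 19. Multiply: (-7)^23 ≡ 64^16 × 64^4 × 64^2 × 64^1 ≡ 19 × 58 × 49 × 64 (mod 71): 19 × 58 = 1102 ≡ 37; 37 × 49 = 1813 ≡ 38; 38 × 64 = 2432 ≡ 18. So (-7)^23 ≡ 18 (mod 71).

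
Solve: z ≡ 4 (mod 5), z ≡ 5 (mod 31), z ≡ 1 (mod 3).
M = 5 × 31 × 3 = 465. M₁ = 93, y₁ ≡ 2 (mod 5). M₂ = 15, y₂ ≡ 29 (mod 31). M₃ = 155, y₃ ≡ 2 (mod 3). z = 4×93×2 + 5×15×29 + 1×155×2 ≡ 439 (mod 465)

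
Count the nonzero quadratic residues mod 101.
For prime 101, there are (p-1)/2 = (101-1)/2 = 50 quadratic residues (excluding 0).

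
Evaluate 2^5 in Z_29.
5 = 4 + 1 (binary 101). Repeated squaring mod 29: 2^1 ≡ 2; 2^2 ≡ 2² = 4 ≡ 4; 2^4 ≡ 4² = 16 ≡ 16. Multiply: 2^5 = 2^4 × 2^1 ≡ 16 × 2 (mod 29): 16 × 2 = 32 ≡ 3. So 2^5 ≡ 3 (mod 29).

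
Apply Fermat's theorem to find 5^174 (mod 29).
By Fermat: 5^{28} ≡ 1 (mod 29). 174 = 6×28 + 6. So 5^{174} ≡ 5^{6} ≡ 23 (mod 29)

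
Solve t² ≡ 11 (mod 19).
The square roots of 11 mod 19 are 7 and 12. Verify: 7² = 49 ≡ 11 (mod 19)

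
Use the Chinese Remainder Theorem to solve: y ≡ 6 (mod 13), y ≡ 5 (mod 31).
M = 13 × 31 = 403. M₁ = 31, y₁ ≡ 8 (mod 13). M₂ = 13, y₂ ≡ 12 (mod 31). y = 6×31×8 + 5×13×12 ≡ 253 (mod 403)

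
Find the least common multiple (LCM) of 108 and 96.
864

First find GCD(108, 96) using the Euclidean algorithm:
108 = 1 × 96 + 12
96 = 8 × 12 + 0
GCD(108, 96) = 12

LCM formula: LCM(a, b) = (a × b) / GCD(a, b)
LCM(108, 96) = (108 × 96) / 12
LCM(108, 96) = 10368 / 12
LCM(108, 96) = 864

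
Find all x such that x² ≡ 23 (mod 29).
The square roots of 23 mod 29 are 20 and 9. Verify: 20² = 400 ≡ 23 (mod 29)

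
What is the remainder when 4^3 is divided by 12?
3 = 2 + 1 (binary 11). Repeated squaring mod 12: 4^1 ≡ 4; 4^2 ≡ 4² = 16 ≡ 4. Multiply: 4^3 = 4^2 × 4^1 ≡ 4 × 4 (mod 12): 4 × 4 = 16 ≡ 4. So 4^3 ≡ 4 (mod 12).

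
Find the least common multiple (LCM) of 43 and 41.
1763

First find GCD(43, 41) using the Euclidean algorithm:
43 = 1 × 41 + 2
41 = 20 × 2 + 1
2 = 2 × 1 + 0
GCD(43, 41) = 1

LCM formula: LCM(a, b) = (a × b) / GCD(a, b)
LCM(43, 41) = (43 × 41) / 1
LCM(43, 41) = 1763 / 1
LCM(43, 41) = 1763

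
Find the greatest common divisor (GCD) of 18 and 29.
1

Using the Euclidean algorithm:
18 = 0 × 29 + 18
29 = 1 × 18 + 11
18 = 1 × 11 + 7
11 = 1 × 7 + 4
7 = 1 × 4 + 3
4 = 1 × 3 + 1
3 = 3 × 1 + 0

GCD(18, 29) = 1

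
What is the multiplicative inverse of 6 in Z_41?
7

Using Extended Euclidean Algorithm:
gcd(6, 41) = 1
Bezout coefficients: 6 × 7 + 41 × -1 = 1
So 6 × 7 ≡ 1 (mod 41)
The inverse is 7 mod 41 = 7
Verification: 6 × 7 = 42 = 1 × 41 + 1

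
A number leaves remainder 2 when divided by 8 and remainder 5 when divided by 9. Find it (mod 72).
M = 8 × 9 = 72. M₁ = 9, y₁ ≡ 1 (mod 8). M₂ = 8, y₂ ≡ 8 (mod 9). x = 2×9×1 + 5×8×8 ≡ 50 (mod 72)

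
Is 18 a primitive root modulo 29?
p - 1 = 28 has prime divisors 2, 7. Check 18^(28/q) mod 29 for each: 18^(28/2) = 18^14 ≡ 28, 18^(28/7) = 18^4 ≡ 25 (mod 29). None of these is 1, so 18 has order 28 = φ(29), so it is a primitive root mod 29.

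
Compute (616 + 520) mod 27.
2

(616 + 520) = 1136
1136 mod 27 = 2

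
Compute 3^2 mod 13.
2 = 2 (binary 10). Repeated squaring mod 13: 3^1 ≡ 3; 3^2 ≡ 3² = 9 ≡ 9. So 3^2 ≡ 9 (mod 13).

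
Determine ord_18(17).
Powers of 17 mod 18: 17^1≡17, 17^2≡1. Order = 2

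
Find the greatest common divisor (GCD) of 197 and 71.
1

Using the Euclidean algorithm:
197 = 2 × 71 + 55
71 = 1 × 55 + 16
55 = 3 × 16 + 7
16 = 2 × 7 + 2
7 = 3 × 2 + 1
2 = 2 × 1 + 0

GCD(197, 71) = 1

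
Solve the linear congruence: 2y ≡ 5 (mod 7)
6

Since gcd(2, 7) = 1 divides 5, a solution exists.
Multiply both sides by the inverse of 2 mod 7:
  2^(-1) mod 7 = 4
  x ≡ 4 × 5 ≡ 20 ≡ 6 (mod 7)
Verification: 2 × 6 = 12 = 1 × 7 + 5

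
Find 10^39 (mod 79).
Using repeated squaring. 39 = 32 + 4 + 2 + 1 (binary 100111). Repeated squaring mod 79: 10^1 ≡ 10; 10^2 ≡ 10² = 100 ≡ 21; 10^4 ≡ 21² = 441 ≡ 46; 10^8 ≡ 46² = 2116 ≡ 62; 10^16 ≡ 62² = 3844 ≡ 52; 10^32 ≡ 52² = 2704 ≡ 18. Multiply: 10^39 = 10^32 × 10^4 × 10^2 × 10^1 ≡ 18 × 46 × 21 × 10 (mod 79): 18 × 46 = 828 ≡ 38; 38 × 21 = 798 ≡ 8; 8 × 10 = 80 ≡ 1. So 10^39 ≡ 1 (mod 79).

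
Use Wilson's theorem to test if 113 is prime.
(112)! mod 113 = 112. Since 112 ≡ -1 (mod 113), 113 is prime.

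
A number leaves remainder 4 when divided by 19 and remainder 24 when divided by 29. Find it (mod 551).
M = 19 × 29 = 551. M₁ = 29, y₁ ≡ 2 (mod 19). M₂ = 19, y₂ ≡ 26 (mod 29). r = 4×29×2 + 24×19×26 ≡ 517 (mod 551)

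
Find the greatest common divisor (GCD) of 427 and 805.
7

Using the Euclidean algorithm:
427 = 0 × 805 + 427
805 = 1 × 427 + 378
427 = 1 × 378 + 49
378 = 7 × 49 + 35
49 = 1 × 35 + 14
35 = 2 × 14 + 7
14 = 2 × 7 + 0

GCD(427, 805) = 7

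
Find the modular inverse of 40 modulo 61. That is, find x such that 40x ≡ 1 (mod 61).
29

Using Extended Euclidean Algorithm:
gcd(40, 61) = 1
Bezout coefficients: 40 × 29 + 61 × -19 = 1
So 40 × 29 ≡ 1 (mod 61)
The inverse is 29 mod 61 = 29
Verification: 40 × 29 = 1160 = 19 × 61 + 1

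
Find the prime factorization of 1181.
1181

Divide by primes starting from smallest:
1181 ÷ 1181 = 1

1181 = 1181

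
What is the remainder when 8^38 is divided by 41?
Using repeated squaring. 38 = 32 + 4 + 2 (binary 100110). Repeated squaring mod 41: 8^1 ≡ 8; 8^2 ≡ 8² = 64 ≡ 23; 8^4 ≡ 23² = 529 ≡ 37; 8^8 ≡ 37² = 1369 ≡ 16; 8^16 ≡ 16² = 256 ≡ 10; 8^32 ≡ 10² = 100 ≡ 18. Multiply: 8^38 = 8^32 × 8^4 × 8^2 ≡ 18 × 37 × 23 (mod 41): 18 × 37 = 666 ≡ 10; 10 × 23 = 230 ≡ 25. So 8^38 ≡ 25 (mod 41).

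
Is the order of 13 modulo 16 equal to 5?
No, the actual order is 4, not 5.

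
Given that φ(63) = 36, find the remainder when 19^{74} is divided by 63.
By Euler: 19^{36} ≡ 1 (mod 63) since gcd(19, 63) = 1. 74 = 2×36 + 2. So 19^{74} ≡ 19^{2} ≡ 46 (mod 63)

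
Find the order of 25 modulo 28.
Powers of 25 mod 28: 25^1≡25, 25^2≡9, 25^3≡1. Order = 3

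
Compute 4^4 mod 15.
4 = 4 (binary 100). Repeated squaring mod 15: 4^1 ≡ 4; 4^2 ≡ 4² = 16 ≡ 1; 4^4 ≡ 1² = 1 ≡ 1. So 4^4 ≡ 1 (mod 15).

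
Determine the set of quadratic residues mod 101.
QRs mod 101: {1, 4, 5, 6, 9, 13, 14, 16, 17, 19, 20, 21, 22, 23, 24, 25, 30, 31, 33, 36, 37, 43, 45, 47, 49, 52, 54, 56, 58, 64, 65, 68, 70, 71, 76, 77, 78, 79, 80, 81, 82, 84, 85, 87, 88, 92, 95, 96, 97, 100}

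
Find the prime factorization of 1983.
3 × 661

Divide by primes starting from smallest:
1983 ÷ 3 = 661
661 ÷ 661 = 1

1983 = 3 × 661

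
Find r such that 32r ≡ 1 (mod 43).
32^(-1) ≡ 39 (mod 43). Verification: 32 × 39 = 1248 ≡ 1 (mod 43)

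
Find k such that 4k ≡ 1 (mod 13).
4^(-1) ≡ 10 (mod 13). Verification: 4 × 10 = 40 ≡ 1 (mod 13)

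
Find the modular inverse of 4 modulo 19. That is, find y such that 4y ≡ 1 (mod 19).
5

Using Extended Euclidean Algorithm:
gcd(4, 19) = 1
Bezout coefficients: 4 × 5 + 19 × -1 = 1
So 4 × 5 ≡ 1 (mod 19)
The inverse is 5 mod 19 = 5
Verification: 4 × 5 = 20 = 1 × 19 + 1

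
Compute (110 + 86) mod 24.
4

(110 + 86) = 196
196 mod 24 = 4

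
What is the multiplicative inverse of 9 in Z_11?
5

Using Extended Euclidean Algorithm:
gcd(9, 11) = 1
Bezout coefficients: 9 × 5 + 11 × -4 = 1
So 9 × 5 ≡ 1 (mod 11)
The inverse is 5 mod 11 = 5
Verification: 9 × 5 = 45 = 4 × 11 + 1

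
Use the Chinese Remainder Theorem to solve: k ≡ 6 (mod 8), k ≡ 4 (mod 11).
M = 8 × 11 = 88. M₁ = 11, y₁ ≡ 3 (mod 8). M₂ = 8, y₂ ≡ 7 (mod 11). k = 6×11×3 + 4×8×7 ≡ 70 (mod 88)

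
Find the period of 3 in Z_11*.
Powers of 3 mod 11: 3^1≡3, 3^2≡9, 3^3≡5, 3^4≡4, 3^5≡1. Order = 5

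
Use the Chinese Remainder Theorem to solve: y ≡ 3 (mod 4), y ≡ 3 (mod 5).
M = 4 × 5 = 20. M₁ = 5, y₁ ≡ 1 (mod 4). M₂ = 4, y₂ ≡ 4 (mod 5). y = 3×5×1 + 3×4×4 ≡ 3 (mod 20)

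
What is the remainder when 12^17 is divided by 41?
Using repeated squaring. 17 = 16 + 1 (binary 10001). Repeated squaring mod 41: 12^1 ≡ 12; 12^2 ≡ 12² = 144 ≡ 21; 12^4 ≡ 21² = 441 ≡ 31; 12^8 ≡ 31² = 961 ≡ 18; 12^16 ≡ 18² = 324 ≡ 37. Multiply: 12^17 = 12^16 × 12^1 ≡ 37 × 12 (mod 41): 37 × 12 = 444 ≡ 34. So 12^17 ≡ 34 (mod 41).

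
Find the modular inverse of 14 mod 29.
14^(-1) ≡ 27 (mod 29). Verification: 14 × 27 = 378 ≡ 1 (mod 29)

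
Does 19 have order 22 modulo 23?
p - 1 = 22 has prime divisors 2, 11. Check 19^(22/q) mod 23 for each: 19^(22/2) = 19^11 ≡ 22, 19^(22/11) = 19^2 ≡ 16 (mod 23). None of these is 1, so 19 has order 22 = φ(23), so it is a primitive root mod 23.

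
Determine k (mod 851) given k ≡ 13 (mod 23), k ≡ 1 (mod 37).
519

Using the Chinese Remainder Theorem:
M = product of moduli = 851
For equation 1: M_1 = 37, 37 ≡ 14 (mod 23), inverse of 37 mod 23 is 5 (check: 14 × 5 = 70 ≡ 1 (mod 23))
For equation 2: M_2 = 23, 23 ≡ 23 (mod 37), inverse of 23 mod 37 is 29 (check: 23 × 29 = 667 ≡ 1 (mod 37))
Combine: k ≡ Σ r_i×M_i×(M_i⁻¹ mod m_i) = 13×37×5 + 1×23×29 = 2405 + 667 = 3072
3072 mod 851 = 519
k ≡ 519 (mod 851)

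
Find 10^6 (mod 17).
6 = 4 + 2 (binary 110). Repeated squaring mod 17: 10^1 ≡ 10; 10^2 ≡ 10² = 100 ≡ 15; 10^4 ≡ 15² = 225 ≡ 4. Multiply: 10^6 = 10^4 × 10^2 ≡ 4 × 15 (mod 17): 4 × 15 = 60 ≡ 9. So 10^6 ≡ 9 (mod 17).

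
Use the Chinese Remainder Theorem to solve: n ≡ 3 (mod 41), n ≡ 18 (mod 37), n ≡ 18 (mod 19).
12672

Using the Chinese Remainder Theorem:
M = product of moduli = 28823
For equation 1: M_1 = 703, 703 ≡ 6 (mod 41), inverse of 703 mod 41 is 7 (check: 6 × 7 = 42 ≡ 1 (mod 41))
For equation 2: M_2 = 779, 779 ≡ 2 (mod 37), inverse of 779 mod 37 is 19 (check: 2 × 19 = 38 ≡ 1 (mod 37))
For equation 3: M_3 = 1517, 1517 ≡ 16 (mod 19), inverse of 1517 mod 19 is 6 (check: 16 × 6 = 96 ≡ 1 (mod 19))
Combine: n ≡ Σ r_i×M_i×(M_i⁻¹ mod m_i) = 3×703×7 + 18×779×19 + 18×1517×6 = 14763 + 266418 + 163836 = 445017
445017 mod 28823 = 12672
n ≡ 12672 (mod 28823)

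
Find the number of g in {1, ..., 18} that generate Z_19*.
Number of primitive roots mod 19 = φ(18) = 6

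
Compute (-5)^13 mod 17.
Using repeated squaring. (-5) ≡ 12 (mod 17). 13 = 8 + 4 + 1 (binary 1101). Repeated squaring mod 17: 12^1 ≡ 12; 12^2 ≡ 12² = 144 ≡ 8; 12^4 ≡ 8² = 64 ≡ 13; 12^8 ≡ 13² = 169 ≡ 16. Multiply: (-5)^13 ≡ 12^8 × 12^4 × 12^1 ≡ 16 × 13 × 12 (mod 17): 16 × 13 = 208 ≡ 4; 4 × 12 = 48 ≡ 14. So (-5)^13 ≡ 14 (mod 17).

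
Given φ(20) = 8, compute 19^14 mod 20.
By Euler: 19^{8} ≡ 1 (mod 20) since gcd(19, 20) = 1. 14 = 1×8 + 6. So 19^{14} ≡ 19^{6} ≡ 1 (mod 20)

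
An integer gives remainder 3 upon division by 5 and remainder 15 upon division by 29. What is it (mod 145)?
M = 5 × 29 = 145. M₁ = 29, y₁ ≡ 4 (mod 5). M₂ = 5, y₂ ≡ 6 (mod 29). n = 3×29×4 + 15×5×6 ≡ 73 (mod 145). The smallest positive such number is 73.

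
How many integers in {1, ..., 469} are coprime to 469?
396

Prime factorization: 469 = 7 × 67
Using the formula φ(n) = n × Π(1 - 1/p) for each prime factor p:
φ(469) = 469 × (1 - 1/7) × (1 - 1/67)
φ(469) = 396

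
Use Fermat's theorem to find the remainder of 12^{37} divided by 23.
13

By Fermat's Little Theorem, a^(p-1) ≡ 1 (mod p) for prime p and gcd(a, p) = 1
Here p = 23, so 12^22 ≡ 1 (mod 23)
We can reduce the exponent: 37 mod 22 = 15
So 12^37 ≡ 12^15 (mod 23)
Computing: 12^15 mod 23 = 13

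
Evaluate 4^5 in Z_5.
5 = 4 + 1 (binary 101). Repeated squaring mod 5: 4^1 ≡ 4; 4^2 ≡ 4² = 16 ≡ 1; 4^4 ≡ 1² = 1 ≡ 1. Multiply: 4^5 = 4^4 × 4^1 ≡ 1 × 4 (mod 5): 1 × 4 = 4 ≡ 4. So 4^5 ≡ 4 (mod 5).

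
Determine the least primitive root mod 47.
p - 1 = 46 has prime divisors 2, 23. h is a primitive root mod 47 iff h^(46/q) ≢ 1 (mod 47) for each such q.
h = 2: 2^23 ≡ 1, 2^2 ≡ 4 (mod 47); 2^23 ≡ 1, so not a primitive root.
h = 3: 3^23 ≡ 1, 3^2 ≡ 9 (mod 47); 3^23 ≡ 1, so not a primitive root.
h = 4: 4^23 ≡ 1, 4^2 ≡ 16 (mod 47); 4^23 ≡ 1, so not a primitive root.
h = 5: 5^23 ≡ 46, 5^2 ≡ 25 (mod 47); none is 1, so 5 has order 46 and is a primitive root.
The smallest primitive root mod 47 is g = 5.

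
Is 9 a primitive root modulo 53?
No

To verify, check if 9^(52/q) ≢ 1 (mod 53) for each prime divisor q of 52
Divisors of 52 = 52: [1, 2, 4, 13, 26, 52]
  9^(52/2) = 9^26 ≡ 1 (mod 53)
  9^(52/13) = 9^4 ≡ 42 (mod 53)
Conclusion: 9 is not a primitive root modulo 53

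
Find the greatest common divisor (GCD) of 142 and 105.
1

Using the Euclidean algorithm:
142 = 1 × 105 + 37
105 = 2 × 37 + 31
37 = 1 × 31 + 6
31 = 5 × 6 + 1
6 = 6 × 1 + 0

GCD(142, 105) = 1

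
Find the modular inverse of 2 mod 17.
2^(-1) ≡ 9 (mod 17). Verification: 2 × 9 = 18 ≡ 1 (mod 17)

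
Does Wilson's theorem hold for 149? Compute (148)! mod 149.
(148)! mod 149 = 148. Since this equals -1 (mod 149), Wilson confirms 149 is prime.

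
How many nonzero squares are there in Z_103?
For prime 103, there are (p-1)/2 = (103-1)/2 = 51 quadratic residues (excluding 0).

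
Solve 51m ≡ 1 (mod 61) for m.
51^(-1) ≡ 6 (mod 61). Verification: 51 × 6 = 306 ≡ 1 (mod 61)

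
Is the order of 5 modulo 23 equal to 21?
No, the actual order is 22, not 21.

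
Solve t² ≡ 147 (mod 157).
The square roots of 147 mod 157 are 124 and 33. Verify: 124² = 15376 ≡ 147 (mod 157)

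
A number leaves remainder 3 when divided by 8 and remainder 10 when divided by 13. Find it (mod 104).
M = 8 × 13 = 104. M₁ = 13, y₁ ≡ 5 (mod 8). M₂ = 8, y₂ ≡ 5 (mod 13). m = 3×13×5 + 10×8×5 ≡ 75 (mod 104)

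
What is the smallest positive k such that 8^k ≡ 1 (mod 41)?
Powers of 8 mod 41: 8^1≡8, 8^2≡23, 8^3≡20, 8^4≡37, 8^5≡9, 8^6≡31, 8^7≡2, 8^8≡16, 8^9≡5, 8^10≡40, 8^11≡33, 8^12≡18, 8^13≡21, 8^14≡4, 8^15≡32, 8^16≡10, 8^17≡39, 8^18≡25, 8^19≡36, 8^20≡1. Order = 20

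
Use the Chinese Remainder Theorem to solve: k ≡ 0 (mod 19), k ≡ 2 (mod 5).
57

Using the Chinese Remainder Theorem:
M = product of moduli = 95
For equation 1: M_1 = 5, 5 ≡ 5 (mod 19), inverse of 5 mod 19 is 4 (check: 5 × 4 = 20 ≡ 1 (mod 19))
For equation 2: M_2 = 19, 19 ≡ 4 (mod 5), inverse of 19 mod 5 is 4 (check: 4 × 4 = 16 ≡ 1 (mod 5))
Combine: k ≡ Σ r_i×M_i×(M_i⁻¹ mod m_i) = 0×5×4 + 2×19×4 = 0 + 152 = 152
152 mod 95 = 57
k ≡ 57 (mod 95)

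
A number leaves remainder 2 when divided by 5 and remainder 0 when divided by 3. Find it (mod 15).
M = 5 × 3 = 15. M₁ = 3, y₁ ≡ 2 (mod 5). M₂ = 5, y₂ ≡ 2 (mod 3). z = 2×3×2 + 0×5×2 ≡ 12 (mod 15)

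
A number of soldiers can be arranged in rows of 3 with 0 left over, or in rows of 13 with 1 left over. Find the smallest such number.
M = 3 × 13 = 39. M₁ = 13, y₁ ≡ 1 (mod 3). M₂ = 3, y₂ ≡ 9 (mod 13). x = 0×13×1 + 1×3×9 ≡ 27 (mod 39). The smallest positive such number is 27.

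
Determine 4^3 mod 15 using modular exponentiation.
3 = 2 + 1 (binary 11). Repeated squaring mod 15: 4^1 ≡ 4; 4^2 ≡ 4² = 16 ≡ 1. Multiply: 4^3 = 4^2 × 4^1 ≡ 1 × 4 (mod 15): 1 × 4 = 4 ≡ 4. So 4^3 ≡ 4 (mod 15).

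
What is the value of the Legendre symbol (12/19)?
(12/19) = 12^{9} mod 19 = -1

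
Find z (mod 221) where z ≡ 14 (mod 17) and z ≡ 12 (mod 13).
M = 17 × 13 = 221. M₁ = 13, y₁ ≡ 4 (mod 17). M₂ = 17, y₂ ≡ 10 (mod 13). z = 14×13×4 + 12×17×10 ≡ 116 (mod 221)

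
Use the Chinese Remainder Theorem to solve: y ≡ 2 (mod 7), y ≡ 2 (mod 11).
M = 7 × 11 = 77. M₁ = 11, y₁ ≡ 2 (mod 7). M₂ = 7, y₂ ≡ 8 (mod 11). y = 2×11×2 + 2×7×8 ≡ 2 (mod 77)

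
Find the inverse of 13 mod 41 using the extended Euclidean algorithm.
Extended GCD: 13(19) + 41(-6) = 1. So 13^(-1) ≡ 19 ≡ 19 (mod 41). Verify: 13 × 19 = 247 ≡ 1 (mod 41)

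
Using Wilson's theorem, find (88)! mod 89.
By Wilson's theorem, (88)! ≡ -1 ≡ 88 (mod 89)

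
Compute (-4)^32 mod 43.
Using repeated squaring. (-4) ≡ 39 (mod 43). 32 = 32 (binary 100000). Repeated squaring mod 43: 39^1 ≡ 39; 39^2 ≡ 39² = 1521 ≡ 16; 39^4 ≡ 16² = 256 ≡ 41; 39^8 ≡ 41² = 1681 ≡ 4; 39^16 ≡ 4² = 16 ≡ 16; 39^32 ≡ 16² = 256 ≡ 41. So (-4)^32 ≡ 41 (mod 43).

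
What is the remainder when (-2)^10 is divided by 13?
(-2) ≡ 11 (mod 13). 10 = 8 + 2 (binary 1010). Repeated squaring mod 13: 11^1 ≡ 11; 11^2 ≡ 11² = 121 ≡ 4; 11^4 ≡ 4² = 16 ≡ 3; 11^8 ≡ 3² = 9 ≡ 9. Multiply: (-2)^10 ≡ 11^8 × 11^2 ≡ 9 × 4 (mod 13): 9 × 4 = 36 ≡ 10. So (-2)^10 ≡ 10 (mod 13).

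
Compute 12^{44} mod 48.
0

Using successive squaring:
Binary expansion of 44: 101100
Powers of 12 mod 48 (each is the square of the previous):
  12^1 ≡ 12 (mod 48)
  12^2 ≡ 12² = 144 ≡ 0 (mod 48)
  12^4 ≡ 0² = 0 ≡ 0 (mod 48)
  12^8 ≡ 0² = 0 ≡ 0 (mod 48)
  12^16 ≡ 0² = 0 ≡ 0 (mod 48)
  12^32 ≡ 0² = 0 ≡ 0 (mod 48)
44 = 32 + 8 + 4, so 12^44 = 12^32 × 12^8 × 12^4 ≡ 0 × 0 × 0 (mod 48)
Multiplying step by step:
  0 × 0 = 0 ≡ 0 (mod 48)
  0 × 0 = 0 ≡ 0 (mod 48)
Result: 12^44 ≡ 0 (mod 48)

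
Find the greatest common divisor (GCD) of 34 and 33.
1

Using the Euclidean algorithm:
34 = 1 × 33 + 1
33 = 33 × 1 + 0

GCD(34, 33) = 1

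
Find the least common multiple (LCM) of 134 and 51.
6834

First find GCD(134, 51) using the Euclidean algorithm:
134 = 2 × 51 + 32
51 = 1 × 32 + 19
32 = 1 × 19 + 13
19 = 1 × 13 + 6
13 = 2 × 6 + 1
6 = 6 × 1 + 0
GCD(134, 51) = 1

LCM formula: LCM(a, b) = (a × b) / GCD(a, b)
LCM(134, 51) = (134 × 51) / 1
LCM(134, 51) = 6834 / 1
LCM(134, 51) = 6834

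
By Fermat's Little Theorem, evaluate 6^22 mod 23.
By Fermat's Little Theorem, 6^{22} ≡ 1 (mod 23) since 23 is prime and gcd(6, 23) = 1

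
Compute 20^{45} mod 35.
20

Using successive squaring:
Binary expansion of 45: 101101
Powers of 20 mod 35 (each is the square of the previous):
  20^1 ≡ 20 (mod 35)
  20^2 ≡ 20² = 400 ≡ 15 (mod 35)
  20^4 ≡ 15² = 225 ≡ 15 (mod 35)
  20^8 ≡ 15² = 225 ≡ 15 (mod 35)
  20^16 ≡ 15² = 225 ≡ 15 (mod 35)
  20^32 ≡ 15² = 225 ≡ 15 (mod 35)
45 = 32 + 8 + 4 + 1, so 20^45 = 20^32 × 20^8 × 20^4 × 20^1 ≡ 15 × 15 × 15 × 20 (mod 35)
Multiplying step by step:
  15 × 15 = 225 ≡ 15 (mod 35)
  15 × 15 = 225 ≡ 15 (mod 35)
  15 × 20 = 300 ≡ 20 (mod 35)
Result: 20^45 ≡ 20 (mod 35)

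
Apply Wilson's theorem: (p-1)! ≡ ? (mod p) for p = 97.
By Wilson's theorem, (96)! ≡ -1 ≡ 96 (mod 97)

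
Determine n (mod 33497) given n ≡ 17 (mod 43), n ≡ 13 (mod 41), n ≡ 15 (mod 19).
29902

Using the Chinese Remainder Theorem:
M = product of moduli = 33497
For equation 1: M_1 = 779, 779 ≡ 5 (mod 43), inverse of 779 mod 43 is 26 (check: 5 × 26 = 130 ≡ 1 (mod 43))
For equation 2: M_2 = 817, 817 ≡ 38 (mod 41), inverse of 817 mod 41 is 27 (check: 38 × 27 = 1026 ≡ 1 (mod 41))
For equation 3: M_3 = 1763, 1763 ≡ 15 (mod 19), inverse of 1763 mod 19 is 14 (check: 15 × 14 = 210 ≡ 1 (mod 19))
Combine: n ≡ Σ r_i×M_i×(M_i⁻¹ mod m_i) = 17×779×26 + 13×817×27 + 15×1763×14 = 344318 + 286767 + 370230 = 1001315
1001315 mod 33497 = 29902
n ≡ 29902 (mod 33497)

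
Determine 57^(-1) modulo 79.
57^(-1) ≡ 61 (mod 79). Verification: 57 × 61 = 3477 ≡ 1 (mod 79)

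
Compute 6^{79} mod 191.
25

Using successive squaring:
Binary expansion of 79: 1001111
Powers of 6 mod 191 (each is the square of the previous):
  6^1 ≡ 6 (mod 191)
  6^2 ≡ 6² = 36 ≡ 36 (mod 191)
  6^4 ≡ 36² = 1296 ≡ 150 (mod 191)
  6^8 ≡ 150² = 22500 ≡ 153 (mod 191)
  6^16 ≡ 153² = 23409 ≡ 107 (mod 191)
  6^32 ≡ 107² = 11449 ≡ 180 (mod 191)
  6^64 ≡ 180² = 32400 ≡ 121 (mod 191)
79 = 64 + 8 + 4 + 2 + 1, so 6^79 = 6^64 × 6^8 × 6^4 × 6^2 × 6^1 ≡ 121 × 153 × 150 × 36 × 6 (mod 191)
Multiplying step by step:
  121 × 153 = 18513 ≡ 177 (mod 191)
  177 × 150 = 26550 ≡ 1 (mod 191)
  1 × 36 = 36 ≡ 36 (mod 191)
  36 × 6 = 216 ≡ 25 (mod 191)
Result: 6^79 ≡ 25 (mod 191)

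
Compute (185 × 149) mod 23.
11

(185 × 149) = 27565
27565 mod 23 = 11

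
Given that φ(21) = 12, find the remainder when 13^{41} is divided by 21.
By Euler: 13^{12} ≡ 1 (mod 21) since gcd(13, 21) = 1. 41 = 3×12 + 5. So 13^{41} ≡ 13^{5} ≡ 13 (mod 21)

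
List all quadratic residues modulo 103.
QRs mod 103: {1, 2, 4, 7, 8, 9, 13, 14, 15, 16, 17, 18, 19, 23, 25, 26, 28, 29, 30, 32, 33, 34, 36, 38, 41, 46, 49, 50, 52, 55, 56, 58, 59, 60, 61, 63, 64, 66, 68, 72, 76, 79, 81, 82, 83, 91, 92, 93, 97, 98, 100}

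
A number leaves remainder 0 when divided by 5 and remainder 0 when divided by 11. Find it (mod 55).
M = 5 × 11 = 55. M₁ = 11, y₁ ≡ 1 (mod 5). M₂ = 5, y₂ ≡ 9 (mod 11). k = 0×11×1 + 0×5×9 ≡ 0 (mod 55)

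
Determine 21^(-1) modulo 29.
21^(-1) ≡ 18 (mod 29). Verification: 21 × 18 = 378 ≡ 1 (mod 29)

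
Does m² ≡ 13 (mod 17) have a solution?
By Euler's criterion: 13^{8} ≡ 1 (mod 17). Since this equals 1, 13 is a QR.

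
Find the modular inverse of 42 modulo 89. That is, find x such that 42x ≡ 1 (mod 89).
53

Using Extended Euclidean Algorithm:
gcd(42, 89) = 1
Bezout coefficients: 42 × -36 + 89 × 17 = 1
So 42 × -36 ≡ 1 (mod 89)
The inverse is -36 mod 89 = 53
Verification: 42 × 53 = 2226 = 25 × 89 + 1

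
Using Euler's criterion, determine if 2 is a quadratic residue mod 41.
By Euler's criterion: 2^{20} ≡ 1 (mod 41). Since this equals 1, 2 is a QR.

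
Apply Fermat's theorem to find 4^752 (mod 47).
By Fermat: 4^{46} ≡ 1 (mod 47). 752 ≡ 16 (mod 46). So 4^{752} ≡ 4^{16} ≡ 42 (mod 47)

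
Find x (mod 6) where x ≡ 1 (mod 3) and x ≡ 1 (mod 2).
M = 3 × 2 = 6. M₁ = 2, y₁ ≡ 2 (mod 3). M₂ = 3, y₂ ≡ 1 (mod 2). x = 1×2×2 + 1×3×1 ≡ 1 (mod 6)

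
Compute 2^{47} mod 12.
8

Using successive squaring:
Binary expansion of 47: 101111
Powers of 2 mod 12 (each is the square of the previous):
  2^1 ≡ 2 (mod 12)
  2^2 ≡ 2² = 4 ≡ 4 (mod 12)
  2^4 ≡ 4² = 16 ≡ 4 (mod 12)
  2^8 ≡ 4² = 16 ≡ 4 (mod 12)
  2^16 ≡ 4² = 16 ≡ 4 (mod 12)
  2^32 ≡ 4² = 16 ≡ 4 (mod 12)
47 = 32 + 8 + 4 + 2 + 1, so 2^47 = 2^32 × 2^8 × 2^4 × 2^2 × 2^1 ≡ 4 × 4 × 4 × 4 × 2 (mod 12)
Multiplying step by step:
  4 × 4 = 16 ≡ 4 (mod 12)
  4 × 4 = 16 ≡ 4 (mod 12)
  4 × 4 = 16 ≡ 4 (mod 12)
  4 × 2 = 8 ≡ 8 (mod 12)
Result: 2^47 ≡ 8 (mod 12)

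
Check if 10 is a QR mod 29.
By Euler's criterion: 10^{14} ≡ 28 (mod 29). Since this equals -1 (≡ 28), 10 is not a QR.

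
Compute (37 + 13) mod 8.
2

(37 + 13) = 50
50 mod 8 = 2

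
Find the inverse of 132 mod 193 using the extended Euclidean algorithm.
Extended GCD: 132(-19) + 193(13) = 1. So 132^(-1) ≡ 174 ≡ 174 (mod 193). Verify: 132 × 174 = 22968 ≡ 1 (mod 193)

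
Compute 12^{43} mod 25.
3

Using successive squaring:
Binary expansion of 43: 101011
Powers of 12 mod 25 (each is the square of the previous):
  12^1 ≡ 12 (mod 25)
  12^2 ≡ 12² = 144 ≡ 19 (mod 25)
  12^4 ≡ 19² = 361 ≡ 11 (mod 25)
  12^8 ≡ 11² = 121 ≡ 21 (mod 25)
  12^16 ≡ 21² = 441 ≡ 16 (mod 25)
  12^32 ≡ 16² = 256 ≡ 6 (mod 25)
43 = 32 + 8 + 2 + 1, so 12^43 = 12^32 × 12^8 × 12^2 × 12^1 ≡ 6 × 21 × 19 × 12 (mod 25)
Multiplying step by step:
  6 × 21 = 126 ≡ 1 (mod 25)
  1 × 19 = 19 ≡ 19 (mod 25)
  19 × 12 = 228 ≡ 3 (mod 25)
Result: 12^43 ≡ 3 (mod 25)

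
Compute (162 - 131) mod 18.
13

(162 - 131) = 31
31 mod 18 = 13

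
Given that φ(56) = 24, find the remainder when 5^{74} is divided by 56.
By Euler: 5^{24} ≡ 1 (mod 56) since gcd(5, 56) = 1. 74 = 3×24 + 2. So 5^{74} ≡ 5^{2} ≡ 25 (mod 56)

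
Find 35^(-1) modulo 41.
34

Using Extended Euclidean Algorithm:
gcd(35, 41) = 1
Bezout coefficients: 35 × -7 + 41 × 6 = 1
So 35 × -7 ≡ 1 (mod 41)
The inverse is -7 mod 41 = 34
Verification: 35 × 34 = 1190 = 29 × 41 + 1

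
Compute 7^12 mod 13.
Using Fermat: 7^{12} ≡ 1 (mod 13). 12 ≡ 0 (mod 12). So 7^{12} ≡ 7^{0} ≡ 1 (mod 13)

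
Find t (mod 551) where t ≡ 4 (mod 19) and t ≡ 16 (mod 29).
M = 19 × 29 = 551. M₁ = 29, y₁ ≡ 2 (mod 19). M₂ = 19, y₂ ≡ 26 (mod 29). t = 4×29×2 + 16×19×26 ≡ 422 (mod 551)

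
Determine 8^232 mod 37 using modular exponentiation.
Using Fermat: 8^{36} ≡ 1 (mod 37). 232 ≡ 16 (mod 36). So 8^{232} ≡ 8^{16} ≡ 26 (mod 37)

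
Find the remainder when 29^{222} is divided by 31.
By Fermat: 29^{30} ≡ 1 (mod 31). 222 = 7×30 + 12. So 29^{222} ≡ 29^{12} ≡ 4 (mod 31)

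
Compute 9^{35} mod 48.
9

Using successive squaring:
Binary expansion of 35: 100011
Powers of 9 mod 48 (each is the square of the previous):
  9^1 ≡ 9 (mod 48)
  9^2 ≡ 9² = 81 ≡ 33 (mod 48)
  9^4 ≡ 33² = 1089 ≡ 33 (mod 48)
  9^8 ≡ 33² = 1089 ≡ 33 (mod 48)
  9^16 ≡ 33² = 1089 ≡ 33 (mod 48)
  9^32 ≡ 33² = 1089 ≡ 33 (mod 48)
35 = 32 + 2 + 1, so 9^35 = 9^32 × 9^2 × 9^1 ≡ 33 × 33 × 9 (mod 48)
Multiplying step by step:
  33 × 33 = 1089 ≡ 33 (mod 48)
  33 × 9 = 297 ≡ 9 (mod 48)
Result: 9^35 ≡ 9 (mod 48)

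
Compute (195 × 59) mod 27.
3

(195 × 59) = 11505
11505 mod 27 = 3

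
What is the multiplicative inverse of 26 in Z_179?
26^(-1) ≡ 62 (mod 179). Verification: 26 × 62 = 1612 ≡ 1 (mod 179)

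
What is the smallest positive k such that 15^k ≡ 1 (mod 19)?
Powers of 15 mod 19: 15^1≡15, 15^2≡16, 15^3≡12, 15^4≡9, 15^5≡2, 15^6≡11, 15^7≡13, 15^8≡5, 15^9≡18, 15^10≡4, 15^11≡3, 15^12≡7, 15^13≡10, 15^14≡17, 15^15≡8, 15^16≡6, 15^17≡14, 15^18≡1. Order = 18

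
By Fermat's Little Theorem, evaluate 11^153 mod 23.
By Fermat: 11^{22} ≡ 1 (mod 23). 153 = 6×22 + 21. So 11^{153} ≡ 11^{21} ≡ 21 (mod 23)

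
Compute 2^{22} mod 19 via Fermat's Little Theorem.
16

By Fermat's Little Theorem, a^(p-1) ≡ 1 (mod p) for prime p and gcd(a, p) = 1
Here p = 19, so 2^18 ≡ 1 (mod 19)
We can reduce the exponent: 22 mod 18 = 4
So 2^22 ≡ 2^4 (mod 19)
Computing: 2^4 mod 19 = 16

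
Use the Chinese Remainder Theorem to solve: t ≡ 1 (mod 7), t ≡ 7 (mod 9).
M = 7 × 9 = 63. M₁ = 9, y₁ ≡ 4 (mod 7). M₂ = 7, y₂ ≡ 4 (mod 9). t = 1×9×4 + 7×7×4 ≡ 43 (mod 63)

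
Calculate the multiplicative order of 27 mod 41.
Powers of 27 mod 41: 27^1≡27, 27^2≡32, 27^3≡3, 27^4≡40, 27^5≡14, 27^6≡9, 27^7≡38, 27^8≡1. Order = 8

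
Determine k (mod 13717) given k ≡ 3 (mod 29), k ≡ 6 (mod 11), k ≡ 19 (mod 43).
3889

Using the Chinese Remainder Theorem:
M = product of moduli = 13717
For equation 1: M_1 = 473, 473 ≡ 9 (mod 29), inverse of 473 mod 29 is 13 (check: 9 × 13 = 117 ≡ 1 (mod 29))
For equation 2: M_2 = 1247, 1247 ≡ 4 (mod 11), inverse of 1247 mod 11 is 3 (check: 4 × 3 = 12 ≡ 1 (mod 11))
For equation 3: M_3 = 319, 319 ≡ 18 (mod 43), inverse of 319 mod 43 is 12 (check: 18 × 12 = 216 ≡ 1 (mod 43))
Combine: k ≡ Σ r_i×M_i×(M_i⁻¹ mod m_i) = 3×473×13 + 6×1247×3 + 19×319×12 = 18447 + 22446 + 72732 = 113625
113625 mod 13717 = 3889
k ≡ 3889 (mod 13717)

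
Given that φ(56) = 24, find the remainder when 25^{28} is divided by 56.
By Euler: 25^{24} ≡ 1 (mod 56) since gcd(25, 56) = 1. 28 = 1×24 + 4. So 25^{28} ≡ 25^{4} ≡ 25 (mod 56)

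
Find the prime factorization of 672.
2^5 × 3 × 7

Divide by primes starting from smallest:
672 ÷ 2 = 336
336 ÷ 2 = 168
168 ÷ 2 = 84
84 ÷ 2 = 42
42 ÷ 2 = 21
21 ÷ 3 = 7
7 ÷ 7 = 1

672 = 2^5 × 3 × 7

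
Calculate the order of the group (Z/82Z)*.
40

Prime factorization: 82 = 2 × 41
Using the formula φ(n) = n × Π(1 - 1/p) for each prime factor p:
φ(82) = 82 × (1 - 1/2) × (1 - 1/41)
φ(82) = 40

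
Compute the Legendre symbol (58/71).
(58/71) = 58^{35} mod 71 = 1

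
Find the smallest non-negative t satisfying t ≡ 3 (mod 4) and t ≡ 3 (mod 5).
M = 4 × 5 = 20. M₁ = 5, y₁ ≡ 1 (mod 4). M₂ = 4, y₂ ≡ 4 (mod 5). t = 3×5×1 + 3×4×4 ≡ 3 (mod 20)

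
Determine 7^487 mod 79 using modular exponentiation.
Using Fermat: 7^{78} ≡ 1 (mod 79). 487 ≡ 19 (mod 78). So 7^{487} ≡ 7^{19} ≡ 60 (mod 79)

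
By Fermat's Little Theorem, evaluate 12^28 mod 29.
By Fermat's Little Theorem, 12^{28} ≡ 1 (mod 29) since 29 is prime and gcd(12, 29) = 1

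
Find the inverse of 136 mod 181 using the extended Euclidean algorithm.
Extended GCD: 136(4) + 181(-3) = 1. So 136^(-1) ≡ 4 ≡ 4 (mod 181). Verify: 136 × 4 = 544 ≡ 1 (mod 181)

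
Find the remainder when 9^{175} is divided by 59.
By Fermat: 9^{58} ≡ 1 (mod 59). 175 = 3×58 + 1. So 9^{175} ≡ 9^{1} ≡ 9 (mod 59)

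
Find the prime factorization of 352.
2^5 × 11

Divide by primes starting from smallest:
352 ÷ 2 = 176
176 ÷ 2 = 88
88 ÷ 2 = 44
44 ÷ 2 = 22
22 ÷ 2 = 11
11 ÷ 11 = 1

352 = 2^5 × 11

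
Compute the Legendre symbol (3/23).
(3/23) = 3^{11} mod 23 = 1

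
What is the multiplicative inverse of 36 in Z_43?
36^(-1) ≡ 6 (mod 43). Verification: 36 × 6 = 216 ≡ 1 (mod 43)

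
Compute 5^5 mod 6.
5 = 4 + 1 (binary 101). Repeated squaring mod 6: 5^1 ≡ 5; 5^2 ≡ 5² = 25 ≡ 1; 5^4 ≡ 1² = 1 ≡ 1. Multiply: 5^5 = 5^4 × 5^1 ≡ 1 × 5 (mod 6): 1 × 5 = 5 ≡ 5. So 5^5 ≡ 5 (mod 6).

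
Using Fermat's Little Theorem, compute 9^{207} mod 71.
15

By Fermat's Little Theorem, a^(p-1) ≡ 1 (mod p) for prime p and gcd(a, p) = 1
Here p = 71, so 9^70 ≡ 1 (mod 71)
We can reduce the exponent: 207 mod 70 = 67
So 9^207 ≡ 9^67 (mod 71)
Computing: 9^67 mod 71 = 15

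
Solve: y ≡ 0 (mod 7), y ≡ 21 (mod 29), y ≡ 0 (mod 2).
M = 7 × 29 × 2 = 406. M₁ = 58, y₁ ≡ 4 (mod 7). M₂ = 14, y₂ ≡ 27 (mod 29). M₃ = 203, y₃ ≡ 1 (mod 2). y = 0×58×4 + 21×14×27 + 0×203×1 ≡ 224 (mod 406)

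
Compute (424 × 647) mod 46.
30

(424 × 647) = 274328
274328 mod 46 = 30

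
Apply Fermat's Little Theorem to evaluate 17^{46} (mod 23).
13

By Fermat's Little Theorem, a^(p-1) ≡ 1 (mod p) for prime p and gcd(a, p) = 1
Here p = 23, so 17^22 ≡ 1 (mod 23)
We can reduce the exponent: 46 mod 22 = 2
So 17^46 ≡ 17^2 (mod 23)
Computing: 17^2 mod 23 = 13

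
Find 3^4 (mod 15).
4 = 4 (binary 100). Repeated squaring mod 15: 3^1 ≡ 3; 3^2 ≡ 3² = 9 ≡ 9; 3^4 ≡ 9² = 81 ≡ 6. So 3^4 ≡ 6 (mod 15).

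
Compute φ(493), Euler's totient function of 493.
448

Prime factorization: 493 = 17 × 29
Using the formula φ(n) = n × Π(1 - 1/p) for each prime factor p:
φ(493) = 493 × (1 - 1/17) × (1 - 1/29)
φ(493) = 448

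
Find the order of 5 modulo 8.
Powers of 5 mod 8: 5^1≡5, 5^2≡1. Order = 2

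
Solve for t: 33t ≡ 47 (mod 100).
59

Since gcd(33, 100) = 1 divides 47, a solution exists.
Multiply both sides by the inverse of 33 mod 100:
  33^(-1) mod 100 = 97
  x ≡ 97 × 47 ≡ 4559 ≡ 59 (mod 100)
Verification: 33 × 59 = 1947 = 19 × 100 + 47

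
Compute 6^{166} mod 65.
56

Using successive squaring:
Binary expansion of 166: 10100110
Powers of 6 mod 65 (each is the square of the previous):
  6^1 ≡ 6 (mod 65)
  6^2 ≡ 6² = 36 ≡ 36 (mod 65)
  6^4 ≡ 36² = 1296 ≡ 61 (mod 65)
  6^8 ≡ 61² = 3721 ≡ 16 (mod 65)
  6^16 ≡ 16² = 256 ≡ 61 (mod 65)
  6^32 ≡ 61² = 3721 ≡ 16 (mod 65)
  6^64 ≡ 16² = 256 ≡ 61 (mod 65)
  6^128 ≡ 61² = 3721 ≡ 16 (mod 65)
166 = 128 + 32 + 4 + 2, so 6^166 = 6^128 × 6^32 × 6^4 × 6^2 ≡ 16 × 16 × 61 × 36 (mod 65)
Multiplying step by step:
  16 × 16 = 256 ≡ 61 (mod 65)
  61 × 61 = 3721 ≡ 16 (mod 65)
  16 × 36 = 576 ≡ 56 (mod 65)
Result: 6^166 ≡ 56 (mod 65)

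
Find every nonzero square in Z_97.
QRs mod 97: {1, 2, 3, 4, 6, 8, 9, 11, 12, 16, 18, 22, 24, 25, 27, 31, 32, 33, 35, 36, 43, 44, 47, 48, 49, 50, 53, 54, 61, 62, 64, 65, 66, 70, 72, 73, 75, 79, 81, 85, 86, 88, 89, 91, 93, 94, 95, 96}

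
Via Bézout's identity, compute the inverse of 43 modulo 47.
Extended GCD: 43(-12) + 47(11) = 1. So 43^(-1) ≡ 35 ≡ 35 (mod 47). Verify: 43 × 35 = 1505 ≡ 1 (mod 47)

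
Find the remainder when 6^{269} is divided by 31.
By Fermat: 6^{30} ≡ 1 (mod 31). 269 = 8×30 + 29. So 6^{269} ≡ 6^{29} ≡ 26 (mod 31)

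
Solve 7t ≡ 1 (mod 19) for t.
7^(-1) ≡ 11 (mod 19). Verification: 7 × 11 = 77 ≡ 1 (mod 19)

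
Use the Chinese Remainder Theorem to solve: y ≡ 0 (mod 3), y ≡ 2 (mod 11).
24

Using the Chinese Remainder Theorem:
M = product of moduli = 33
For equation 1: M_1 = 11, 11 ≡ 2 (mod 3), inverse of 11 mod 3 is 2 (check: 2 × 2 = 4 ≡ 1 (mod 3))
For equation 2: M_2 = 3, 3 ≡ 3 (mod 11), inverse of 3 mod 11 is 4 (check: 3 × 4 = 12 ≡ 1 (mod 11))
Combine: y ≡ Σ r_i×M_i×(M_i⁻¹ mod m_i) = 0×11×2 + 2×3×4 = 0 + 24 = 24
24 mod 33 = 24
y ≡ 24 (mod 33)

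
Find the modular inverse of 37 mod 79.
37^(-1) ≡ 47 (mod 79). Verification: 37 × 47 = 1739 ≡ 1 (mod 79)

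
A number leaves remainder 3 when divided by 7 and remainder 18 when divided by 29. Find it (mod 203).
M = 7 × 29 = 203. M₁ = 29, y₁ ≡ 1 (mod 7). M₂ = 7, y₂ ≡ 25 (mod 29). y = 3×29×1 + 18×7×25 ≡ 192 (mod 203)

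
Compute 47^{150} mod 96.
1

Using successive squaring:
Binary expansion of 150: 10010110
Powers of 47 mod 96 (each is the square of the previous):
  47^1 ≡ 47 (mod 96)
  47^2 ≡ 47² = 2209 ≡ 1 (mod 96)
  47^4 ≡ 1² = 1 ≡ 1 (mod 96)
  47^8 ≡ 1² = 1 ≡ 1 (mod 96)
  47^16 ≡ 1² = 1 ≡ 1 (mod 96)
  47^32 ≡ 1² = 1 ≡ 1 (mod 96)
  47^64 ≡ 1² = 1 ≡ 1 (mod 96)
  47^128 ≡ 1² = 1 ≡ 1 (mod 96)
150 = 128 + 16 + 4 + 2, so 47^150 = 47^128 × 47^16 × 47^4 × 47^2 ≡ 1 × 1 × 1 × 1 (mod 96)
Multiplying step by step:
  1 × 1 = 1 ≡ 1 (mod 96)
  1 × 1 = 1 ≡ 1 (mod 96)
  1 × 1 = 1 ≡ 1 (mod 96)
Result: 47^150 ≡ 1 (mod 96)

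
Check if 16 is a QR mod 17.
By Euler's criterion: 16^{8} ≡ 1 (mod 17). Since this equals 1, 16 is a QR.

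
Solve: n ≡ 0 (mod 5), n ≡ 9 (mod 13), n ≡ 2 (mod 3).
M = 5 × 13 × 3 = 195. M₁ = 39, y₁ ≡ 4 (mod 5). M₂ = 15, y₂ ≡ 7 (mod 13). M₃ = 65, y₃ ≡ 2 (mod 3). n = 0×39×4 + 9×15×7 + 2×65×2 ≡ 35 (mod 195)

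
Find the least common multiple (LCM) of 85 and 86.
7310

First find GCD(85, 86) using the Euclidean algorithm:
85 = 0 × 86 + 85
86 = 1 × 85 + 1
85 = 85 × 1 + 0
GCD(85, 86) = 1

LCM formula: LCM(a, b) = (a × b) / GCD(a, b)
LCM(85, 86) = (85 × 86) / 1
LCM(85, 86) = 7310 / 1
LCM(85, 86) = 7310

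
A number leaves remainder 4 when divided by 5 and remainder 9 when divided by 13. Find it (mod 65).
M = 5 × 13 = 65. M₁ = 13, y₁ ≡ 2 (mod 5). M₂ = 5, y₂ ≡ 8 (mod 13). r = 4×13×2 + 9×5×8 ≡ 9 (mod 65)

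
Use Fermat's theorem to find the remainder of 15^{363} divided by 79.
58

By Fermat's Little Theorem, a^(p-1) ≡ 1 (mod p) for prime p and gcd(a, p) = 1
Here p = 79, so 15^78 ≡ 1 (mod 79)
We can reduce the exponent: 363 mod 78 = 51
So 15^363 ≡ 15^51 (mod 79)
Computing: 15^51 mod 79 = 58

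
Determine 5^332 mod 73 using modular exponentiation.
Using Fermat: 5^{72} ≡ 1 (mod 73). 332 ≡ 44 (mod 72). So 5^{332} ≡ 5^{44} ≡ 71 (mod 73)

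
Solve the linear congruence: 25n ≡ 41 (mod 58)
55

Since gcd(25, 58) = 1 divides 41, a solution exists.
Multiply both sides by the inverse of 25 mod 58:
  25^(-1) mod 58 = 7
  x ≡ 7 × 41 ≡ 287 ≡ 55 (mod 58)
Verification: 25 × 55 = 1375 = 23 × 58 + 41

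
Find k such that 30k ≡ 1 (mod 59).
30^(-1) ≡ 2 (mod 59). Verification: 30 × 2 = 60 ≡ 1 (mod 59)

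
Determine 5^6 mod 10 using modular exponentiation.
6 = 4 + 2 (binary 110). Repeated squaring mod 10: 5^1 ≡ 5; 5^2 ≡ 5² = 25 ≡ 5; 5^4 ≡ 5² = 25 ≡ 5. Multiply: 5^6 = 5^4 × 5^2 ≡ 5 × 5 (mod 10): 5 × 5 = 25 ≡ 5. So 5^6 ≡ 5 (mod 10).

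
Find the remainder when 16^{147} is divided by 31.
By Fermat: 16^{30} ≡ 1 (mod 31). 147 = 4×30 + 27. So 16^{147} ≡ 16^{27} ≡ 8 (mod 31)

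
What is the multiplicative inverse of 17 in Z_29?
17^(-1) ≡ 12 (mod 29). Verification: 17 × 12 = 204 ≡ 1 (mod 29)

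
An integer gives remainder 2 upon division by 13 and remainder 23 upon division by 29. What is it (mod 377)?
M = 13 × 29 = 377. M₁ = 29, y₁ ≡ 9 (mod 13). M₂ = 13, y₂ ≡ 9 (mod 29). m = 2×29×9 + 23×13×9 ≡ 197 (mod 377). The smallest positive such number is 197.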